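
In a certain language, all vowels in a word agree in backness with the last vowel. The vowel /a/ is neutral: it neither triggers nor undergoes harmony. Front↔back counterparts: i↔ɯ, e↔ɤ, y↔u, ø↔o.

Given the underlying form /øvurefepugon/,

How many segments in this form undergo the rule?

3

/ø/ harmonizes with /o/ ([+back]) → [o]
/e/ harmonizes with /o/ ([+back]) → [ɤ]
/e/ harmonizes with /o/ ([+back]) → [ɤ]
3 segments change.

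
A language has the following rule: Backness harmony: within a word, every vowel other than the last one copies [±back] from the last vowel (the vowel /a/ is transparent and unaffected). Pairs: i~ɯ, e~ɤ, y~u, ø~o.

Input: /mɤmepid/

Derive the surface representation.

/ɤ/ harmonizes with /i/ ([-back]) → [e]

[memepid]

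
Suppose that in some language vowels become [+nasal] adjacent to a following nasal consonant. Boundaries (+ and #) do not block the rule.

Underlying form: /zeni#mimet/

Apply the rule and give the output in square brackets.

[zẽnĩ#mĩmet]

/e/ before nasal /n/ → [ẽ]
/i/ before nasal /m/ → [ĩ]
/i/ before nasal /m/ → [ĩ]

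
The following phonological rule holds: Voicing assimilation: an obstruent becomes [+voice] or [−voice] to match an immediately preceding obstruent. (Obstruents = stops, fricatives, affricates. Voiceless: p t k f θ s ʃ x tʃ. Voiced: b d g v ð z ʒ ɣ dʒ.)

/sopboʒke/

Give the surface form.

[soppoʒge]

/b/ after /p/ (voiceless) → [p]
/k/ after /ʒ/ (voiced) → [g]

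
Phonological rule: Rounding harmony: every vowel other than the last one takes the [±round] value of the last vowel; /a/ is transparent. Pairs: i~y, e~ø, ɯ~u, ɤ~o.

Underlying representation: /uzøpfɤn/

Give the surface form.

[ɯzepfɤn]

/u/ harmonizes with /ɤ/ ([-round]) → [ɯ]
/ø/ harmonizes with /ɤ/ ([-round]) → [e]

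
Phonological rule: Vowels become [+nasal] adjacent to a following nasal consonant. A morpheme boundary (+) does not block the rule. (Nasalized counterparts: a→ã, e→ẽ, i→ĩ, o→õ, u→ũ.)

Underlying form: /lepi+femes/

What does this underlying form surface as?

/e/ before nasal /m/ → [ẽ]

[lepi+fẽmes]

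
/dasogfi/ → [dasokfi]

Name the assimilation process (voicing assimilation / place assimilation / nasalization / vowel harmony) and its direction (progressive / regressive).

/g/→[k].
Each target copies a feature from the following segment, so the direction is regressive.

voicing assimilation, regressive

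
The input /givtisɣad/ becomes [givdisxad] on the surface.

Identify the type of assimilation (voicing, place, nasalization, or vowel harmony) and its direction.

/t/→[d] /ɣ/→[x].
Each target copies a feature from the preceding segment, so the direction is progressive.

voicing assimilation, progressive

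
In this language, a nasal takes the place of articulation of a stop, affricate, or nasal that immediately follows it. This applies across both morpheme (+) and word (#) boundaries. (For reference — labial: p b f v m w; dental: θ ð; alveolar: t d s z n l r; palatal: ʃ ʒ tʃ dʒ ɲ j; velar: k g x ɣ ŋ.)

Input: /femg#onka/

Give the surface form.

[feŋg#oŋka]

/m/ before /g/ (velar) → [ŋ]
/n/ before /k/ (velar) → [ŋ]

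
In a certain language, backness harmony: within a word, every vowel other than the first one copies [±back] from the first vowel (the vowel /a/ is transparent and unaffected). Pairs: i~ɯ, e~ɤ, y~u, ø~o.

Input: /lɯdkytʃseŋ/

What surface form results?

[lɯdkutʃsɤŋ]

/y/ harmonizes with /ɯ/ ([+back]) → [u]
/e/ harmonizes with /ɯ/ ([+back]) → [ɤ]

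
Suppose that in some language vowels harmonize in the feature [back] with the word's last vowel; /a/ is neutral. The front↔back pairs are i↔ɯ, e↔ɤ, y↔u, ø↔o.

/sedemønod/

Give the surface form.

/e/ harmonizes with /o/ ([+back]) → [ɤ]
/e/ harmonizes with /o/ ([+back]) → [ɤ]
/ø/ harmonizes with /o/ ([+back]) → [o]

[sɤdɤmonod]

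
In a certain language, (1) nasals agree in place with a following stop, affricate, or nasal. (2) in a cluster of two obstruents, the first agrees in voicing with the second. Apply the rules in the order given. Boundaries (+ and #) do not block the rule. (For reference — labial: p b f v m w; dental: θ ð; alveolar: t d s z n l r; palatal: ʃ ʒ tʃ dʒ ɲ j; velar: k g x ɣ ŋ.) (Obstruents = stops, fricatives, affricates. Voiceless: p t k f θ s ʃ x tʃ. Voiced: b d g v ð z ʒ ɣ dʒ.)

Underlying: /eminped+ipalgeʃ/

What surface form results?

[emimped+ipalgeʃ]

Rule 1: /n/ before /p/ (labial) → [m]
After rule 1: emimped+ipalgeʃ
Rule 2: no segment meets the rule's conditions; no change.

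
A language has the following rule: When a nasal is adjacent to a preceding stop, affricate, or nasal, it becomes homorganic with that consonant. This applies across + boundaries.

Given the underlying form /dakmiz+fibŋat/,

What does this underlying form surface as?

/m/ after /k/ (velar) → [ŋ]
/ŋ/ after /b/ (labial) → [m]

[dakŋiz+fibmat]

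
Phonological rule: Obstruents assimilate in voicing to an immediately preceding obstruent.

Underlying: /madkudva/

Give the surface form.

[madgudva]

/k/ after /d/ (voiced) → [g]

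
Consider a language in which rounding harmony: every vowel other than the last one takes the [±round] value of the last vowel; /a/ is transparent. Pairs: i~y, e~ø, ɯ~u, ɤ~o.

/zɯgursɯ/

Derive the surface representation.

/u/ harmonizes with /ɯ/ ([-round]) → [ɯ]

[zɯgɯrsɯ]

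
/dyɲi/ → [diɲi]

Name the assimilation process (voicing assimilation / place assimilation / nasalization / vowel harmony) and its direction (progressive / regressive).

/y/→[i].
Vowels agree with the last vowel, so the harmony is regressive.

vowel harmony, regressive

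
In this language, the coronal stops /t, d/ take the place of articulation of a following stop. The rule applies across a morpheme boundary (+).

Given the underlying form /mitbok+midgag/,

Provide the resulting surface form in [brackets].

[mipbok+miggag]

/t/ before /b/ (labial) → [p]
/d/ before /g/ (velar) → [g]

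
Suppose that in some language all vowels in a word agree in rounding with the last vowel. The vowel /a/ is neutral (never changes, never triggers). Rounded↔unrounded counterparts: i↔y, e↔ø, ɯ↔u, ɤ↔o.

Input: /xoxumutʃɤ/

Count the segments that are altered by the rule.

/o/ harmonizes with /ɤ/ ([-round]) → [ɤ]
/u/ harmonizes with /ɤ/ ([-round]) → [ɯ]
/u/ harmonizes with /ɤ/ ([-round]) → [ɯ]
3 segments change.

3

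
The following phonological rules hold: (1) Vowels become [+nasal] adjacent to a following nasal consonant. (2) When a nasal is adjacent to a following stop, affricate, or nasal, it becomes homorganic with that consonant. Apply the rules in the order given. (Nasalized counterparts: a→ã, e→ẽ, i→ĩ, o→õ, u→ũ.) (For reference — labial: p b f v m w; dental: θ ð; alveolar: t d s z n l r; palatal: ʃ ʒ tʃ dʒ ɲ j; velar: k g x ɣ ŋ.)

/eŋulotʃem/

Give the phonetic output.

[ẽŋulotʃẽm]

Rule 1: /e/ before nasal /ŋ/ → [ẽ]
Rule 1: /e/ before nasal /m/ → [ẽ]
After rule 1: ẽŋulotʃẽm
Rule 2: no segment meets the rule's conditions; no change.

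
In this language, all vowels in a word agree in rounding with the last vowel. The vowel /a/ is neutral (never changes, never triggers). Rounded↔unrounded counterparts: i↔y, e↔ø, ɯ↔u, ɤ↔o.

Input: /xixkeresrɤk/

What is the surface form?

no segment meets the rule's conditions; no change.

[xixkeresrɤk]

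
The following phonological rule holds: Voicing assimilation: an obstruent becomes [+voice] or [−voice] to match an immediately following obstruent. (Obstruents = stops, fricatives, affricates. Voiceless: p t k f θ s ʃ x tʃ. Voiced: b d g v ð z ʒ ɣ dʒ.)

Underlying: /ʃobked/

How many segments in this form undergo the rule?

/b/ before /k/ (voiceless) → [p]
1 segment changes.

1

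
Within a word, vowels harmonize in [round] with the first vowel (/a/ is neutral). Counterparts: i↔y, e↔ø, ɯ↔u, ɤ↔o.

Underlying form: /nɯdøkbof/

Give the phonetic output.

/ø/ harmonizes with /ɯ/ ([-round]) → [e]
/o/ harmonizes with /ɯ/ ([-round]) → [ɤ]

[nɯdekbɤf]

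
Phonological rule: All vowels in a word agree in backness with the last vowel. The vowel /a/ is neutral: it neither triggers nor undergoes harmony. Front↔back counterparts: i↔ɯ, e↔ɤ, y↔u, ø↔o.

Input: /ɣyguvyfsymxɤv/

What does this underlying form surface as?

/y/ harmonizes with /ɤ/ ([+back]) → [u]
/y/ harmonizes with /ɤ/ ([+back]) → [u]
/y/ harmonizes with /ɤ/ ([+back]) → [u]

[ɣuguvufsumxɤv]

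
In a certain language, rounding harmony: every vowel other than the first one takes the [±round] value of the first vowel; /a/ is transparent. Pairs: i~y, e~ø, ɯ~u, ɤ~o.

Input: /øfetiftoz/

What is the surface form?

/e/ harmonizes with /ø/ ([+round]) → [ø]
/i/ harmonizes with /ø/ ([+round]) → [y]

[øføtyftoz]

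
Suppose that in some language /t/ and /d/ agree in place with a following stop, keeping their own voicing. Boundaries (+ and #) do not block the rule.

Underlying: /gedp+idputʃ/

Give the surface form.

[gebp+ibputʃ]

/d/ before /p/ (labial) → [b]
/d/ before /p/ (labial) → [b]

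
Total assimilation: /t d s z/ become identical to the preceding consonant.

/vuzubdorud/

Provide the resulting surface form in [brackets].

/d/ after /b/ → [b] (total assimilation)

[vuzubborud]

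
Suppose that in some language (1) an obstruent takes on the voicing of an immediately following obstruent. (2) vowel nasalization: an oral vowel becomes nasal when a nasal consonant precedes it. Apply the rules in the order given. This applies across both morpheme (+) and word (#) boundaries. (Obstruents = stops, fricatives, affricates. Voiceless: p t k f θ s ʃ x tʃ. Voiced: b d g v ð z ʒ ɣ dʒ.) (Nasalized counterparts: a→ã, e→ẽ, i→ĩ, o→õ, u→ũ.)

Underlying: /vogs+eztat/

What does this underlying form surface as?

[voks+estat]

Rule 1: /g/ before /s/ (voiceless) → [k]
Rule 1: /z/ before /t/ (voiceless) → [s]
After rule 1: voks+estat
Rule 2: no segment meets the rule's conditions; no change.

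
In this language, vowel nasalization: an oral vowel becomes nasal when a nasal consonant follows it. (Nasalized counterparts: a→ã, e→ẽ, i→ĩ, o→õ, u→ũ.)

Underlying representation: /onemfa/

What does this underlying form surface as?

[õnẽmfa]

/o/ before nasal /n/ → [õ]
/e/ before nasal /m/ → [ẽ]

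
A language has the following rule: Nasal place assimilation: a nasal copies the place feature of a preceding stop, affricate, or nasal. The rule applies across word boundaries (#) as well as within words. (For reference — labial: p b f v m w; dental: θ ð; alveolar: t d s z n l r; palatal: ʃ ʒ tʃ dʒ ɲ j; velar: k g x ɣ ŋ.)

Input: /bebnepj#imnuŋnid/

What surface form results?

[bebmepj#immuŋŋid]

/n/ after /b/ (labial) → [m]
/n/ after /m/ (labial) → [m]
/n/ after /ŋ/ (velar) → [ŋ]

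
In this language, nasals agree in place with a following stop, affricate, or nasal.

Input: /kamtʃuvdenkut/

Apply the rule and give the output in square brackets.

/m/ before /tʃ/ (palatal) → [ɲ]
/n/ before /k/ (velar) → [ŋ]

[kaɲtʃuvdeŋkut]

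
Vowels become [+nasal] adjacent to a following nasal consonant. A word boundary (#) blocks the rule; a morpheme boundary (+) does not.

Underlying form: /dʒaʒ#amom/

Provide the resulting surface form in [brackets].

/a/ before nasal /m/ → [ã]
/o/ before nasal /m/ → [õ]

[dʒaʒ#ãmõm]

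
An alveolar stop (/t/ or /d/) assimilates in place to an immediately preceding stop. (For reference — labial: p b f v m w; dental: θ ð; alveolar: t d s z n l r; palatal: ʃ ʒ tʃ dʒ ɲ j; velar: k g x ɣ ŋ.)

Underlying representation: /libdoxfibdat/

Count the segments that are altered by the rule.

2

/d/ after /b/ (labial) → [b]
/d/ after /b/ (labial) → [b]
2 segments change.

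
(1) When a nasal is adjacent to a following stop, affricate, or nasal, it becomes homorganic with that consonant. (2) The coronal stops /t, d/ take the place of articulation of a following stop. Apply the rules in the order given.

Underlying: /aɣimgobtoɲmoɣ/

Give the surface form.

Rule 1: /m/ before /g/ (velar) → [ŋ]
Rule 1: /ɲ/ before /m/ (labial) → [m]
After rule 1: aɣiŋgobtommoɣ
Rule 2: no segment meets the rule's conditions; no change.

[aɣiŋgobtommoɣ]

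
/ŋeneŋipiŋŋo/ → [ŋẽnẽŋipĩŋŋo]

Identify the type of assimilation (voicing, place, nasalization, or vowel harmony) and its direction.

/e/→[ẽ] /e/→[ẽ] /i/→[ĩ].
Each target copies a feature from the following segment, so the direction is regressive.

nasalization, regressive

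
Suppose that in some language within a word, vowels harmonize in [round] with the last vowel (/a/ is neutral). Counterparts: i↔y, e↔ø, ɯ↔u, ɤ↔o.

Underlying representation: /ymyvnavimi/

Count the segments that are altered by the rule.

2

/y/ harmonizes with /i/ ([-round]) → [i]
/y/ harmonizes with /i/ ([-round]) → [i]
2 segments change.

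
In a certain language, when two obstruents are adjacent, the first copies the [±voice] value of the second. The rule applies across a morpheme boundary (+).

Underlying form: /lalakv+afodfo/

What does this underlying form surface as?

[lalagv+afotfo]

/k/ before /v/ (voiced) → [g]
/d/ before /f/ (voiceless) → [t]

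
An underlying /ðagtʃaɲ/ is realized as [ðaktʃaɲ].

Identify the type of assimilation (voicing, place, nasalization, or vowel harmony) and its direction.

voicing assimilation, regressive

/g/→[k].
Each target copies a feature from the following segment, so the direction is regressive.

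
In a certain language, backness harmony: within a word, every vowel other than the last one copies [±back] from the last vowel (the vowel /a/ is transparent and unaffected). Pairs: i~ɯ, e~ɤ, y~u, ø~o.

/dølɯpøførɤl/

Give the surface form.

[dolɯpoforɤl]

/ø/ harmonizes with /ɤ/ ([+back]) → [o]
/ø/ harmonizes with /ɤ/ ([+back]) → [o]
/ø/ harmonizes with /ɤ/ ([+back]) → [o]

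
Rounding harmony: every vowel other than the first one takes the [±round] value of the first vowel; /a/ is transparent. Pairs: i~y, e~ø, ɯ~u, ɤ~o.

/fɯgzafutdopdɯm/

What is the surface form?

/u/ harmonizes with /ɯ/ ([-round]) → [ɯ]
/o/ harmonizes with /ɯ/ ([-round]) → [ɤ]

[fɯgzafɯtdɤpdɯm]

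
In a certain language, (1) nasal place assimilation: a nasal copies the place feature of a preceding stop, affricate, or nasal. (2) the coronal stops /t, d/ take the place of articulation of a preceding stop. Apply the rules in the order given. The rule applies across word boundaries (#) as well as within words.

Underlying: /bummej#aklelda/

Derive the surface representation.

Rule 1: no segment meets the rule's conditions; no change.
After rule 1: bummej#aklelda
Rule 2: no segment meets the rule's conditions; no change.

[bummej#aklelda]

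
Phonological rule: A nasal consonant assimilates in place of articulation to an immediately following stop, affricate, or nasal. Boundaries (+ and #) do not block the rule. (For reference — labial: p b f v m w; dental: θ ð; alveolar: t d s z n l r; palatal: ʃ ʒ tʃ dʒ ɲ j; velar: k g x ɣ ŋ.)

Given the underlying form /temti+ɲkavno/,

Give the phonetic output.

/m/ before /t/ (alveolar) → [n]
/ɲ/ before /k/ (velar) → [ŋ]

[tenti+ŋkavno]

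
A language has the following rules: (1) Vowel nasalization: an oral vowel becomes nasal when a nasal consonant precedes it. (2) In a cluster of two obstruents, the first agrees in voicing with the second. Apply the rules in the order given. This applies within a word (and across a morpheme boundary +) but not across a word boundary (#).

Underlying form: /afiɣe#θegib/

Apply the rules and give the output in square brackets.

[afiɣe#θegib]

Rule 1: no segment meets the rule's conditions; no change.
After rule 1: afiɣe#θegib
Rule 2: no segment meets the rule's conditions; no change.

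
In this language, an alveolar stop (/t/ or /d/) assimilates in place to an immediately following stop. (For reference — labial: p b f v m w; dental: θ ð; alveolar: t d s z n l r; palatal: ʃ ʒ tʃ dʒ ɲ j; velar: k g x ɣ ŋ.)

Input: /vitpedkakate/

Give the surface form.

[vippegkakate]

/t/ before /p/ (labial) → [p]
/d/ before /k/ (velar) → [g]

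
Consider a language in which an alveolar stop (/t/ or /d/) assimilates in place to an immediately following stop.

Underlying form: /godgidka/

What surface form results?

[goggigka]

/d/ before /g/ (velar) → [g]
/d/ before /k/ (velar) → [g]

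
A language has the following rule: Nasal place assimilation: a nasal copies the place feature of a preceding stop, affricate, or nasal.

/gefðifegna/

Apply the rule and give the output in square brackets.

/n/ after /g/ (velar) → [ŋ]

[gefðifegŋa]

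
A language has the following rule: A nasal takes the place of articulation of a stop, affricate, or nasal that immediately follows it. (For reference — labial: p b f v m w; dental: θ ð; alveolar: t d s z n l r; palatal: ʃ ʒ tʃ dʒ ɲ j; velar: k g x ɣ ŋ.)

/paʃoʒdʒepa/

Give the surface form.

no segment meets the rule's conditions; no change.

[paʃoʒdʒepa]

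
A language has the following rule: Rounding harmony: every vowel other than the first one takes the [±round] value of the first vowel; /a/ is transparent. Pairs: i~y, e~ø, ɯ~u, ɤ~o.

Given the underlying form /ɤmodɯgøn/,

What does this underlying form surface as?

/o/ harmonizes with /ɤ/ ([-round]) → [ɤ]
/ø/ harmonizes with /ɤ/ ([-round]) → [e]

[ɤmɤdɯgen]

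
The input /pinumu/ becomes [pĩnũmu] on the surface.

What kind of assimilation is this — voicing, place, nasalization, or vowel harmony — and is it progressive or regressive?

nasalization, regressive

/i/→[ĩ] /u/→[ũ].
Each target copies a feature from the following segment, so the direction is regressive.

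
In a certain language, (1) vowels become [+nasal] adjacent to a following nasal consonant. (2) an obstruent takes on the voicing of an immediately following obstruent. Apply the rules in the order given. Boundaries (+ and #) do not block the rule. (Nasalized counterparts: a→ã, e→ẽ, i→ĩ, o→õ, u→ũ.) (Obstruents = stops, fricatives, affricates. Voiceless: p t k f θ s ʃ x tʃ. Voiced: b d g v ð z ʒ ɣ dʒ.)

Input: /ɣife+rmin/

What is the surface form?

Rule 1: /i/ before nasal /n/ → [ĩ]
After rule 1: ɣife+rmĩn
Rule 2: no segment meets the rule's conditions; no change.

[ɣife+rmĩn]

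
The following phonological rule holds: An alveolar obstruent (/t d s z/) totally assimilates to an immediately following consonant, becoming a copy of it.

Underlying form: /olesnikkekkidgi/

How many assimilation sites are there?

2

/s/ before /n/ → [n] (total assimilation)
/d/ before /g/ → [g] (total assimilation)
2 segments change.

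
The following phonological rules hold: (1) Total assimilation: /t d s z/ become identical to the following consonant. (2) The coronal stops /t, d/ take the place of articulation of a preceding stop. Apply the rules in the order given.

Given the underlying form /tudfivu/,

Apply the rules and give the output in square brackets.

Rule 1: /d/ before /f/ → [f] (total assimilation)
After rule 1: tuffivu
Rule 2: no segment meets the rule's conditions; no change.

[tuffivu]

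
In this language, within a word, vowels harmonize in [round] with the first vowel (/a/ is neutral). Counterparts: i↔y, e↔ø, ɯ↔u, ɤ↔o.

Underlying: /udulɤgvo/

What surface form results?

[udulogvo]

/ɤ/ harmonizes with /u/ ([+round]) → [o]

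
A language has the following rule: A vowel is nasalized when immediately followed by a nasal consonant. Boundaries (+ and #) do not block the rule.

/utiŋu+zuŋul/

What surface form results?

/i/ before nasal /ŋ/ → [ĩ]
/u/ before nasal /ŋ/ → [ũ]

[utĩŋu+zũŋul]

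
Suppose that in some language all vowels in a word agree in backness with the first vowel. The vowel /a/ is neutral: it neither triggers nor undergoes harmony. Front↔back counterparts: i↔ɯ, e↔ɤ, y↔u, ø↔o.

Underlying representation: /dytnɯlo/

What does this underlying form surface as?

/ɯ/ harmonizes with /y/ ([-back]) → [i]
/o/ harmonizes with /y/ ([-back]) → [ø]

[dytnilø]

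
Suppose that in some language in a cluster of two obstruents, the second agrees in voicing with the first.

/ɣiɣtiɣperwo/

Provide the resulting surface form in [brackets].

/t/ after /ɣ/ (voiced) → [d]
/p/ after /ɣ/ (voiced) → [b]

[ɣiɣdiɣberwo]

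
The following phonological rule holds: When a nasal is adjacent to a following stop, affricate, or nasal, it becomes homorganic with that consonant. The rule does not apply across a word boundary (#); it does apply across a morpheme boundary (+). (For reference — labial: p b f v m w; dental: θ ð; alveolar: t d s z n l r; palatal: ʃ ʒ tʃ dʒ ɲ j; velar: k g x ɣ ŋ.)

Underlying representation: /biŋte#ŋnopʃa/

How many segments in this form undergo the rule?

/ŋ/ before /t/ (alveolar) → [n]
/ŋ/ before /n/ (alveolar) → [n]
2 segments change.

2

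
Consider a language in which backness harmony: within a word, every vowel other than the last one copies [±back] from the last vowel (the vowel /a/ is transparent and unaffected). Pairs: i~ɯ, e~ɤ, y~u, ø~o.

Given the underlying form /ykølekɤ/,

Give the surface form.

/y/ harmonizes with /ɤ/ ([+back]) → [u]
/ø/ harmonizes with /ɤ/ ([+back]) → [o]
/e/ harmonizes with /ɤ/ ([+back]) → [ɤ]

[ukolɤkɤ]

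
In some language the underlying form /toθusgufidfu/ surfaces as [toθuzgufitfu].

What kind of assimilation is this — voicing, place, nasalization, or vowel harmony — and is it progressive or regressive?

voicing assimilation, regressive

/s/→[z] /d/→[t].
Each target copies a feature from the following segment, so the direction is regressive.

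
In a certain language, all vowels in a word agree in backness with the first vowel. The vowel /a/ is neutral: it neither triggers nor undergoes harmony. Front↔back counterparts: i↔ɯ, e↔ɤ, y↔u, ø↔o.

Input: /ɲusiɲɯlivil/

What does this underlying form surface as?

/i/ harmonizes with /u/ ([+back]) → [ɯ]
/i/ harmonizes with /u/ ([+back]) → [ɯ]
/i/ harmonizes with /u/ ([+back]) → [ɯ]

[ɲusɯɲɯlɯvɯl]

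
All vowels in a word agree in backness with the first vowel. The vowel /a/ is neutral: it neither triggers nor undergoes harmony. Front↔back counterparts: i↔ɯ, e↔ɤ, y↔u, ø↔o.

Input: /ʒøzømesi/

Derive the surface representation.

[ʒøzømesi]

no segment meets the rule's conditions; no change.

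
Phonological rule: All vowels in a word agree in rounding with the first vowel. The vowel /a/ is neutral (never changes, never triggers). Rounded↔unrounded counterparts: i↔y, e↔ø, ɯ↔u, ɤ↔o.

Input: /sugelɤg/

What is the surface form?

/e/ harmonizes with /u/ ([+round]) → [ø]
/ɤ/ harmonizes with /u/ ([+round]) → [o]

[sugølog]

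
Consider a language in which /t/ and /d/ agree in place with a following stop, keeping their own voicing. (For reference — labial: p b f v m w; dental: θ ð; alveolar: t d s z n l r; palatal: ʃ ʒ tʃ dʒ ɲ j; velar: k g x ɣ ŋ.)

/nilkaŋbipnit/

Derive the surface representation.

[nilkaŋbipnit]

no segment meets the rule's conditions; no change.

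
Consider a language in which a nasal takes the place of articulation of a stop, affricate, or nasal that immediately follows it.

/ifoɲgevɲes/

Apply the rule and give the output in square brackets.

[ifoŋgevɲes]

/ɲ/ before /g/ (velar) → [ŋ]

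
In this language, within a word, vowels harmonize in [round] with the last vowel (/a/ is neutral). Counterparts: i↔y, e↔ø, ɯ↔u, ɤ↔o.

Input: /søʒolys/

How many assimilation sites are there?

0

No segment meets the rule's conditions.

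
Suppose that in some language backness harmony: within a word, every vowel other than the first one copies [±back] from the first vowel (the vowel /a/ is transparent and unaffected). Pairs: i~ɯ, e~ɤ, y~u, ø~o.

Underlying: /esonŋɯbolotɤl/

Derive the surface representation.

/o/ harmonizes with /e/ ([-back]) → [ø]
/ɯ/ harmonizes with /e/ ([-back]) → [i]
/o/ harmonizes with /e/ ([-back]) → [ø]
/o/ harmonizes with /e/ ([-back]) → [ø]
/ɤ/ harmonizes with /e/ ([-back]) → [e]

[esønŋibøløtel]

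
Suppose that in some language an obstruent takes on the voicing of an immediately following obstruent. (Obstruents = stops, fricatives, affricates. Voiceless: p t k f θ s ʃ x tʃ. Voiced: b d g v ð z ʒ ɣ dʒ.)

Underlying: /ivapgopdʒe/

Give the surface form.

[ivabgobdʒe]

/p/ before /g/ (voiced) → [b]
/p/ before /dʒ/ (voiced) → [b]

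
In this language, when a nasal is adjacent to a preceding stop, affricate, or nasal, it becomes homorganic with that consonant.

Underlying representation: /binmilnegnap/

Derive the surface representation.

[binnilnegŋap]

/m/ after /n/ (alveolar) → [n]
/n/ after /g/ (velar) → [ŋ]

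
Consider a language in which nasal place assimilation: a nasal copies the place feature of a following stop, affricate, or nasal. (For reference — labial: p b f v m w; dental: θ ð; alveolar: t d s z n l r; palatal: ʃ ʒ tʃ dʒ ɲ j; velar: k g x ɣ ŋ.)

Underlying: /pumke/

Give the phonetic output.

/m/ before /k/ (velar) → [ŋ]

[puŋke]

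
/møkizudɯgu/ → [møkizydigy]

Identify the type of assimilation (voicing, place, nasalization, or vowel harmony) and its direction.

/u/→[y] /ɯ/→[i] /u/→[y].
Vowels agree with the first vowel, so the harmony is progressive.

vowel harmony, progressive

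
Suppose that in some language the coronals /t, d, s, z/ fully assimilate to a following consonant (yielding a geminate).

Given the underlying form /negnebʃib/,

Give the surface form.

[negnebʃib]

no segment meets the rule's conditions; no change.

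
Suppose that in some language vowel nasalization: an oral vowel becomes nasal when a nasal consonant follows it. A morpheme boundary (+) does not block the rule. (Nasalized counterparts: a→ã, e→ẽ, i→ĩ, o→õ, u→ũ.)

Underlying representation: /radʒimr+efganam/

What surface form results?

[radʒĩmr+efgãnãm]

/i/ before nasal /m/ → [ĩ]
/a/ before nasal /n/ → [ã]
/a/ before nasal /m/ → [ã]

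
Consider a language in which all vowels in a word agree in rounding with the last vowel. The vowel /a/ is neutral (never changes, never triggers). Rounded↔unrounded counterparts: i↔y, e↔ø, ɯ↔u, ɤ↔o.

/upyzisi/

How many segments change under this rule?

2

/u/ harmonizes with /i/ ([-round]) → [ɯ]
/y/ harmonizes with /i/ ([-round]) → [i]
2 segments change.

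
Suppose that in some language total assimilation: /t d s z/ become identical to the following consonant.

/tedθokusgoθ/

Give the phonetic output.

[teθθokuggoθ]

/d/ before /θ/ → [θ] (total assimilation)
/s/ before /g/ → [g] (total assimilation)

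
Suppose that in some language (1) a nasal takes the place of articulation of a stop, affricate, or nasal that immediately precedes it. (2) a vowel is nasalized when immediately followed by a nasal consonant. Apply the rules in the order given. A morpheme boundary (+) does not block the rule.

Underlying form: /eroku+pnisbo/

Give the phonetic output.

[eroku+pmisbo]

Rule 1: /n/ after /p/ (labial) → [m]
After rule 1: eroku+pmisbo
Rule 2: no segment meets the rule's conditions; no change.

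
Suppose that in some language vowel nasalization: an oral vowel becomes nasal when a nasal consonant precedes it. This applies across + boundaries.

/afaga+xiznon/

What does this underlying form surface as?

[afaga+xiznõn]

/o/ after nasal /n/ → [õ]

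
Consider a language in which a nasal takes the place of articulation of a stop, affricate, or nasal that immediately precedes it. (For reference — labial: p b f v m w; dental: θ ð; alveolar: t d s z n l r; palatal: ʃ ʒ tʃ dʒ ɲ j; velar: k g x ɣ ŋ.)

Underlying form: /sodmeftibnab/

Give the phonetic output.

[sodneftibmab]

/m/ after /d/ (alveolar) → [n]
/n/ after /b/ (labial) → [m]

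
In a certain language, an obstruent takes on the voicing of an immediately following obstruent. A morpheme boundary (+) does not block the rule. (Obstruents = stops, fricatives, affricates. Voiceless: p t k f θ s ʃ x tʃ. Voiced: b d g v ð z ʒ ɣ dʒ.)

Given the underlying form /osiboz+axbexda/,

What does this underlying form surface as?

/x/ before /b/ (voiced) → [ɣ]
/x/ before /d/ (voiced) → [ɣ]

[osiboz+aɣbeɣda]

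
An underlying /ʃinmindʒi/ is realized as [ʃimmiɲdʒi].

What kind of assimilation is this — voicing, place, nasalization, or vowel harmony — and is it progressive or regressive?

place assimilation, regressive

/n/→[m] /n/→[ɲ].
Each target copies a feature from the following segment, so the direction is regressive.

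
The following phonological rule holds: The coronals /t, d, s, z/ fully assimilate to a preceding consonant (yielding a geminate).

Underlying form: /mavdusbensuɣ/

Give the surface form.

/d/ after /v/ → [v] (total assimilation)
/s/ after /n/ → [n] (total assimilation)

[mavvusbennuɣ]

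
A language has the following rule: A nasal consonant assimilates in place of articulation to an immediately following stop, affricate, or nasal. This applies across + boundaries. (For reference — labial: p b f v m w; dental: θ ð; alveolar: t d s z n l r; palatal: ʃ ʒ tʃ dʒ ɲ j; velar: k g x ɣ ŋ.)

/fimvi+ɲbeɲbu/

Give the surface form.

[fimvi+mbembu]

/ɲ/ before /b/ (labial) → [m]
/ɲ/ before /b/ (labial) → [m]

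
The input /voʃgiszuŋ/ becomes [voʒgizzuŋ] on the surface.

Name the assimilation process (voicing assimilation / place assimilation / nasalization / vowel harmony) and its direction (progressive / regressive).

/ʃ/→[ʒ] /s/→[z].
Each target copies a feature from the following segment, so the direction is regressive.

voicing assimilation, regressive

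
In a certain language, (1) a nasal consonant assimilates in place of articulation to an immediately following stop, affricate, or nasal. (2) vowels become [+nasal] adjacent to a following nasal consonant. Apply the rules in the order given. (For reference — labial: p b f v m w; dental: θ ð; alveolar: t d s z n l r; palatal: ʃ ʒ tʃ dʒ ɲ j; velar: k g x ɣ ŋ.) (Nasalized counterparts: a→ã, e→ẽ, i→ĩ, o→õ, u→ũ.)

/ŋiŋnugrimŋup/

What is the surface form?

[ŋĩnnugrĩŋŋup]

Rule 1: /ŋ/ before /n/ (alveolar) → [n]
Rule 1: /m/ before /ŋ/ (velar) → [ŋ]
After rule 1: ŋinnugriŋŋup
Rule 2: /i/ before nasal /n/ → [ĩ]
Rule 2: /i/ before nasal /ŋ/ → [ĩ]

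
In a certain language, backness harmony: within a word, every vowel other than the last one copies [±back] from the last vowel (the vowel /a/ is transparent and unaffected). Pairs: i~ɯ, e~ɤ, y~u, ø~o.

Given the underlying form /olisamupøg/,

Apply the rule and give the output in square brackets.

/o/ harmonizes with /ø/ ([-back]) → [ø]
/u/ harmonizes with /ø/ ([-back]) → [y]

[ølisamypøg]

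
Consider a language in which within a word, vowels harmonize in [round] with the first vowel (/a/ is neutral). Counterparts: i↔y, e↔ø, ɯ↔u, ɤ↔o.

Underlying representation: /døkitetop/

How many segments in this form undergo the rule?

2

/i/ harmonizes with /ø/ ([+round]) → [y]
/e/ harmonizes with /ø/ ([+round]) → [ø]
2 segments change.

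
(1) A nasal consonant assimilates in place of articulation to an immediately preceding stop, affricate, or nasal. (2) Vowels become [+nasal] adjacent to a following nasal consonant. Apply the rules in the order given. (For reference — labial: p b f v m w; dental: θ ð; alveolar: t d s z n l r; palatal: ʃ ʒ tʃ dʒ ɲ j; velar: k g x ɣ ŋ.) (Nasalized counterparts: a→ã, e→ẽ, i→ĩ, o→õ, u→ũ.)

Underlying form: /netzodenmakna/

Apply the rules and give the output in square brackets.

[netzodẽnnakŋa]

Rule 1: /m/ after /n/ (alveolar) → [n]
Rule 1: /n/ after /k/ (velar) → [ŋ]
After rule 1: netzodennakŋa
Rule 2: /e/ before nasal /n/ → [ẽ]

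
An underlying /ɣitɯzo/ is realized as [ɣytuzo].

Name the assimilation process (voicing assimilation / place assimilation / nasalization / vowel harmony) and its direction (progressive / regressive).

/i/→[y] /ɯ/→[u].
Vowels agree with the last vowel, so the harmony is regressive.

vowel harmony, regressive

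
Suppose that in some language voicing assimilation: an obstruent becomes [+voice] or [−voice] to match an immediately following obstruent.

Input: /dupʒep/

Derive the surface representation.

[dubʒep]

/p/ before /ʒ/ (voiced) → [b]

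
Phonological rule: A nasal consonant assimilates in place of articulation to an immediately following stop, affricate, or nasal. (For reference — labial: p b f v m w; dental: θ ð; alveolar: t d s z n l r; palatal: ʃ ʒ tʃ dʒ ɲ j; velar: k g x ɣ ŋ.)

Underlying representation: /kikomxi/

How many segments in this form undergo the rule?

0

No segment meets the rule's conditions.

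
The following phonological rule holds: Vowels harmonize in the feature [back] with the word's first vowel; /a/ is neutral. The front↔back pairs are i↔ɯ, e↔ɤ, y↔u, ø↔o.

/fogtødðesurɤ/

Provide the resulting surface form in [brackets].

[fogtodðɤsurɤ]

/ø/ harmonizes with /o/ ([+back]) → [o]
/e/ harmonizes with /o/ ([+back]) → [ɤ]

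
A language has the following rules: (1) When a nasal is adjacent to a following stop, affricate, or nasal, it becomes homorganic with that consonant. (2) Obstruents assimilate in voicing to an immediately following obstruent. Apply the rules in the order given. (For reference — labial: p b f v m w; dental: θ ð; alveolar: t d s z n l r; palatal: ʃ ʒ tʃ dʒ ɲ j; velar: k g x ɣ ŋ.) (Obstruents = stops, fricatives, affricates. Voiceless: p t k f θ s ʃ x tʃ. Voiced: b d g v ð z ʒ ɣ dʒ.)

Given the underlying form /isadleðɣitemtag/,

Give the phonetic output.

Rule 1: /m/ before /t/ (alveolar) → [n]
After rule 1: isadleðɣitentag
Rule 2: no segment meets the rule's conditions; no change.

[isadleðɣitentag]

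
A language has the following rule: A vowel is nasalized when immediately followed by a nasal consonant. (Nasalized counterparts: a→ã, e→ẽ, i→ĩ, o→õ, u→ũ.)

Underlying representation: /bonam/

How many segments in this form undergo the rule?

2

/o/ before nasal /n/ → [õ]
/a/ before nasal /m/ → [ã]
2 segments change.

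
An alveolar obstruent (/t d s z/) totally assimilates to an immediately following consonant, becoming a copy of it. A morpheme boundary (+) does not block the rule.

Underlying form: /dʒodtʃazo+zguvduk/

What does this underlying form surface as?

/d/ before /tʃ/ → [tʃ] (total assimilation)
/z/ before /g/ → [g] (total assimilation)

[dʒotʃtʃazo+gguvduk]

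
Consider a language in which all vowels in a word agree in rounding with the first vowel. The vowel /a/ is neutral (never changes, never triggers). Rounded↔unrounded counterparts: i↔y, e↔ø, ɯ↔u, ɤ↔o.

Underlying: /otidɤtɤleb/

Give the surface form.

[otydotoløb]

/i/ harmonizes with /o/ ([+round]) → [y]
/ɤ/ harmonizes with /o/ ([+round]) → [o]
/ɤ/ harmonizes with /o/ ([+round]) → [o]
/e/ harmonizes with /o/ ([+round]) → [ø]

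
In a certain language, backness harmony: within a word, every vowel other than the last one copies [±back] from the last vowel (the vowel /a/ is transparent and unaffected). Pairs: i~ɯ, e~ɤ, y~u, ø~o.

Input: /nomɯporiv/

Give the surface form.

/o/ harmonizes with /i/ ([-back]) → [ø]
/ɯ/ harmonizes with /i/ ([-back]) → [i]
/o/ harmonizes with /i/ ([-back]) → [ø]

[nømipøriv]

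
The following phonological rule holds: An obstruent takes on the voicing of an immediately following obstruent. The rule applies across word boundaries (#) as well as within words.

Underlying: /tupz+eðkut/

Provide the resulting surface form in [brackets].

[tubz+eθkut]

/p/ before /z/ (voiced) → [b]
/ð/ before /k/ (voiceless) → [θ]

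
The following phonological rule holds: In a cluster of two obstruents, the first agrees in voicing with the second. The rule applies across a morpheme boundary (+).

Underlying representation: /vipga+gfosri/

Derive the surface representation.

/p/ before /g/ (voiced) → [b]
/g/ before /f/ (voiceless) → [k]

[vibga+kfosri]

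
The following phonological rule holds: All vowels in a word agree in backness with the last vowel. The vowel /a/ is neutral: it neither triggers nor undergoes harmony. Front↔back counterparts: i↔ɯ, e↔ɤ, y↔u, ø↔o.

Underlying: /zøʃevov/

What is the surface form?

/ø/ harmonizes with /o/ ([+back]) → [o]
/e/ harmonizes with /o/ ([+back]) → [ɤ]

[zoʃɤvov]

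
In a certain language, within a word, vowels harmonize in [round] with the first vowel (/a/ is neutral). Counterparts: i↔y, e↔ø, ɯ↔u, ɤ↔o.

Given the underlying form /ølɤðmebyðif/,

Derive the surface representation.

/ɤ/ harmonizes with /ø/ ([+round]) → [o]
/e/ harmonizes with /ø/ ([+round]) → [ø]
/i/ harmonizes with /ø/ ([+round]) → [y]

[øloðmøbyðyf]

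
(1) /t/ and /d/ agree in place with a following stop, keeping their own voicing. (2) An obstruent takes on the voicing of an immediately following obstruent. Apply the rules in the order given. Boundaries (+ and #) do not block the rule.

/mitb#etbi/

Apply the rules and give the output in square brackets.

Rule 1: /t/ before /b/ (labial) → [p]
Rule 1: /t/ before /b/ (labial) → [p]
After rule 1: mipb#epbi
Rule 2: /p/ before /b/ (voiced) → [b]
Rule 2: /p/ before /b/ (voiced) → [b]

[mibb#ebbi]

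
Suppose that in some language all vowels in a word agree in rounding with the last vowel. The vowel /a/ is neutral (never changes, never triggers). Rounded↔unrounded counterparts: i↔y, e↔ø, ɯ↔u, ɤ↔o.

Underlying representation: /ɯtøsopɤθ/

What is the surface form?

[ɯtesɤpɤθ]

/ø/ harmonizes with /ɤ/ ([-round]) → [e]
/o/ harmonizes with /ɤ/ ([-round]) → [ɤ]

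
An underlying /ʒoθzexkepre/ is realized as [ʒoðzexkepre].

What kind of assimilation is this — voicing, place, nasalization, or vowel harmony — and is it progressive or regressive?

voicing assimilation, regressive

/θ/→[ð].
Each target copies a feature from the following segment, so the direction is regressive.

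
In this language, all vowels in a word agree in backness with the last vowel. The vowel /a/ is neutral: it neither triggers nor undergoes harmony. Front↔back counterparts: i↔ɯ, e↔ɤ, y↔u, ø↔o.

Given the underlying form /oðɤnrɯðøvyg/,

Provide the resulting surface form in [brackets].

/o/ harmonizes with /y/ ([-back]) → [ø]
/ɤ/ harmonizes with /y/ ([-back]) → [e]
/ɯ/ harmonizes with /y/ ([-back]) → [i]

[øðenriðøvyg]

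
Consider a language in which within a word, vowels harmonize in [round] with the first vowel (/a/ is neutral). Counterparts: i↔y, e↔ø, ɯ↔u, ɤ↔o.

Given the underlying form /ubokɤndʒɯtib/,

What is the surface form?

[ubokondʒutyb]

/ɤ/ harmonizes with /u/ ([+round]) → [o]
/ɯ/ harmonizes with /u/ ([+round]) → [u]
/i/ harmonizes with /u/ ([+round]) → [y]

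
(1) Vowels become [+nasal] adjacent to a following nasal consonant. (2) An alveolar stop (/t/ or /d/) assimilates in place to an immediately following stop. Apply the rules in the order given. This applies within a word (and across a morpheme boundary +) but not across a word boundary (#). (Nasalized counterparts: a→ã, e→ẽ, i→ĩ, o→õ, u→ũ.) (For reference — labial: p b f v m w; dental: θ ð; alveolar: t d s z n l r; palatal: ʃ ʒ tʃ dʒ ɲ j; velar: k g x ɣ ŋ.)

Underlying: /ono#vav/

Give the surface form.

Rule 1: /o/ before nasal /n/ → [õ]
After rule 1: õno#vav
Rule 2: no segment meets the rule's conditions; no change.

[õno#vav]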